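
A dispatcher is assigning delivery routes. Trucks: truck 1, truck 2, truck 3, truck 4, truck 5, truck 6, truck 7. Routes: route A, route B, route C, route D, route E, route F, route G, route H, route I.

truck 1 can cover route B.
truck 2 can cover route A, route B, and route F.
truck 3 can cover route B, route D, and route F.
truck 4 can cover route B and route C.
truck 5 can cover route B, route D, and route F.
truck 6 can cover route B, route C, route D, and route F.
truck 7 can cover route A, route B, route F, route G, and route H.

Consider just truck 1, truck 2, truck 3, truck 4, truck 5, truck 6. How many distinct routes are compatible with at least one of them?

The union of neighbours of {truck 1, truck 2, truck 3, truck 4, truck 5, truck 6} is {route A, route B, route C, route D, route F}, which has 5 elements.
Since |N(S)| = 5 < |S| = 6, Hall's condition fails for this subset.

5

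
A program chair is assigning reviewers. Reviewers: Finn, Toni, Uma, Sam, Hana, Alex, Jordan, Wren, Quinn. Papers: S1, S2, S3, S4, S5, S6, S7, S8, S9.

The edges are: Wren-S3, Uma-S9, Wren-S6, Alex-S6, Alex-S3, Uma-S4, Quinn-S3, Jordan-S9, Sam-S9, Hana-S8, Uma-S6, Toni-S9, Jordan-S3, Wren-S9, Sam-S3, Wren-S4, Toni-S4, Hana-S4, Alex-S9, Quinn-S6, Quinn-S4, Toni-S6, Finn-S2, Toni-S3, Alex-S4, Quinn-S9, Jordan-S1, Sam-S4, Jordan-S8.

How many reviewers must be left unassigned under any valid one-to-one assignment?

2

For example, pair Finn–S2, Toni–S3, Uma–S6, Sam–S9, Hana–S8, Alex–S4, Jordan–S1.
The set {Toni, Uma, Sam, Alex, Wren, Quinn} has only 4 neighbours ({S3, S4, S6, S9}), so by Hall's theorem at most 7 of the 9 reviewers can be matched.
That matches 7 of the 9, leaving 2 unmatched; no matching can do better.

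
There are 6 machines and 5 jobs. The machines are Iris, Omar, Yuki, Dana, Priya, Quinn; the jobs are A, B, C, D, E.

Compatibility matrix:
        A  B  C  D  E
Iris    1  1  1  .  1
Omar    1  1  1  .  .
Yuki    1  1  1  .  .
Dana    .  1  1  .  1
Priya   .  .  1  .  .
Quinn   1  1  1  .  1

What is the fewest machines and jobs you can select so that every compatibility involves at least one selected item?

4

A maximum matching has 4 edges (e.g. Iris–E, Omar–A, Yuki–C, Dana–B).
By König's theorem the minimum vertex cover has the same size. One such cover is {A, B, C, E}.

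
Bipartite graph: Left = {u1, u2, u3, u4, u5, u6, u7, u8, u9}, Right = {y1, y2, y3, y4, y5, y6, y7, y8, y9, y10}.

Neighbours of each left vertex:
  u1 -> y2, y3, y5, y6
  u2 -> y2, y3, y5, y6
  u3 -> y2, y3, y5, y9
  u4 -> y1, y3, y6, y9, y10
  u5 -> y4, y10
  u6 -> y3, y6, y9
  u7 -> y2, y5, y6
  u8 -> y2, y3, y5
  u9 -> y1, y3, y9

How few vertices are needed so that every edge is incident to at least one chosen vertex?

{u4, u5, u9, y2, y3, y5, y6, y9} is a vertex cover of size 8: every edge has an endpoint in this set.
No smaller cover exists because u1–y6, u2–y5, u3–y3, u4–y10, u5–y4, u6–y9, u7–y2, u9–y1 is a matching of size 8, and a cover must include an endpoint of each of these disjoint edges (König's theorem).

8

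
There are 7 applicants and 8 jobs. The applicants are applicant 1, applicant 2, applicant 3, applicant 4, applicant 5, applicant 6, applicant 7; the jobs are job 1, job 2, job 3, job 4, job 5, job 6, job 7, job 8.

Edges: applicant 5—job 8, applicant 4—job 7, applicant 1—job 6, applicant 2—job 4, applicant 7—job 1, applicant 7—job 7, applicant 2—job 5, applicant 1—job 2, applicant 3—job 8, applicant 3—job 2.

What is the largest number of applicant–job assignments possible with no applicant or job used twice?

6

One maximum matching: applicant 1→job 6, applicant 2→job 4, applicant 3→job 2, applicant 4→job 7, applicant 5→job 8, applicant 7→job 1.
The set {applicant 6} has only 0 neighbours (∅), so by Hall's theorem at most 6 of the 7 applicants can be matched.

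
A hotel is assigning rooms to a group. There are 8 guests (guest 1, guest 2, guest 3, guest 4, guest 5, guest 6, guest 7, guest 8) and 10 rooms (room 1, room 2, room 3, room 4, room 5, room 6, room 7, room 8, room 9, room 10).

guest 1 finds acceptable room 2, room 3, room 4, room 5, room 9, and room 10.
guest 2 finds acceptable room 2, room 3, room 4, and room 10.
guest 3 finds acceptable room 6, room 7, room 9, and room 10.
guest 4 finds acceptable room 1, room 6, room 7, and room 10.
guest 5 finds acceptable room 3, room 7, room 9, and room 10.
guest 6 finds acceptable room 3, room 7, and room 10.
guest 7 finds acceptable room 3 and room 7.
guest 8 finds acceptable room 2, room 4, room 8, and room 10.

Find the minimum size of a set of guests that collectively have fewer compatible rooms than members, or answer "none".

A matching saturating every guest exists, for instance guest 1→room 5, guest 2→room 4, guest 3→room 6, guest 4→room 10, guest 5→room 9, guest 6→room 3, guest 7→room 7, guest 8→room 8.
By Hall's marriage theorem, this means |N(S)| ≥ |S| for every subset S, so no violating subset exists.

none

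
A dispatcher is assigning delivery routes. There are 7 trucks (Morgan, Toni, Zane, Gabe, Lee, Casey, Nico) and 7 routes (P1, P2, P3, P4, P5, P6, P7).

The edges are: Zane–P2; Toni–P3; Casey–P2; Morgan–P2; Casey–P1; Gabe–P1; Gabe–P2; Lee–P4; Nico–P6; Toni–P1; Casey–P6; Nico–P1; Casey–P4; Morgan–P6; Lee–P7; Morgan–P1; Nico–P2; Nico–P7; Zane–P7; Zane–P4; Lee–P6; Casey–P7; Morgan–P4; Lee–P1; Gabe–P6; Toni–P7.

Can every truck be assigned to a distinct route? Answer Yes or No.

No

The set {Morgan, Zane, Gabe, Lee, Casey, Nico} has only 5 neighbours ({P1, P2, P4, P6, P7}), so by Hall's theorem at most 6 of the 7 trucks can be matched.
Hence no matching covers every truck.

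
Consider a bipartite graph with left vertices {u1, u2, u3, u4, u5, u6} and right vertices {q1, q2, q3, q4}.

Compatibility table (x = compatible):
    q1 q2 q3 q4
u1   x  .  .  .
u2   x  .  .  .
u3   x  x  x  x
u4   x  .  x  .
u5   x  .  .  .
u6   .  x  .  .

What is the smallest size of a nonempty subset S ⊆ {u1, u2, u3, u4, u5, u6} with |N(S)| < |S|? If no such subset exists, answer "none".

Take S = {u1, u2}. Its neighbourhood is {q1}, so |N(S)| = 1 < |S| = 2.
No single vertex violates Hall's condition since each has at least one neighbour, so 2 is the minimum.

2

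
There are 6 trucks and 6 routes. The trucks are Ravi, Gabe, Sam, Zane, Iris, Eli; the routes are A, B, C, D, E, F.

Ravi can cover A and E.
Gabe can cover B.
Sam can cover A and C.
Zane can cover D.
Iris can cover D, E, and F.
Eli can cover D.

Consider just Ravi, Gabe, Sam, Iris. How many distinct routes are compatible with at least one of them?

The union of neighbours of {Ravi, Gabe, Sam, Iris} is {A, B, C, D, E, F}, which has 6 elements.
Since |N(S)| = 6 ≥ |S| = 4, Hall's condition holds for this subset.

6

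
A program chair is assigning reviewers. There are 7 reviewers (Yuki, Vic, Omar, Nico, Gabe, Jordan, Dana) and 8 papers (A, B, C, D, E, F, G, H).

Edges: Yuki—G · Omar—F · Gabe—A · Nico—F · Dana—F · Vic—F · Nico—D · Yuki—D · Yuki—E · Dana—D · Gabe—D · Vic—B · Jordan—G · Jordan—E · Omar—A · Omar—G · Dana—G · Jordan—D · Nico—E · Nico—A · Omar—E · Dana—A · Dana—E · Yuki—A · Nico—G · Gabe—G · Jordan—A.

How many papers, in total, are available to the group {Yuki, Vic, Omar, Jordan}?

The union of neighbours of {Yuki, Vic, Omar, Jordan} is {A, B, D, E, F, G}, which has 6 elements.
Since |N(S)| = 6 ≥ |S| = 4, Hall's condition holds for this subset.

6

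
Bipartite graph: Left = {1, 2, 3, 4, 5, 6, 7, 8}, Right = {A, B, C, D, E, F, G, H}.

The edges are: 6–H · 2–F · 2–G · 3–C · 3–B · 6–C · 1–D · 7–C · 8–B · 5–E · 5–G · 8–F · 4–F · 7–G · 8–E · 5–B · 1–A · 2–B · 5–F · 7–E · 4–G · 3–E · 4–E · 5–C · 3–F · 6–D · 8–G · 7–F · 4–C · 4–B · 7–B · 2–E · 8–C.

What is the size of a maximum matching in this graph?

One maximum matching: 1→A, 2→B, 3→C, 4→E, 5→F, 6→D, 7→G.
The set {2, 3, 4, 5, 7, 8} has only 5 neighbours ({B, C, E, F, G}), so by Hall's theorem at most 7 of the 8 left vertices can be matched.

7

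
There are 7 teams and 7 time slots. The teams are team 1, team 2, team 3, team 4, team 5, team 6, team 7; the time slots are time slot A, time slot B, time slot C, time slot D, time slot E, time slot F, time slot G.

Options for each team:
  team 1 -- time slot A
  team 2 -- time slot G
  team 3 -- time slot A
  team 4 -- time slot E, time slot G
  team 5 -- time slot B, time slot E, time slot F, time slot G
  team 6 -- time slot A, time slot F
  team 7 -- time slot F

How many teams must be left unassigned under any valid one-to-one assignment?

2

One maximum matching: team 1-time slot A, team 2-time slot G, team 4-time slot E, team 5-time slot B, team 6-time slot F.
The set {team 1, team 3, team 6, team 7} has only 2 neighbours ({time slot A, time slot F}), so by Hall's theorem at most 5 of the 7 teams can be matched.
That matches 5 of the 7, leaving 2 unmatched; no matching can do better.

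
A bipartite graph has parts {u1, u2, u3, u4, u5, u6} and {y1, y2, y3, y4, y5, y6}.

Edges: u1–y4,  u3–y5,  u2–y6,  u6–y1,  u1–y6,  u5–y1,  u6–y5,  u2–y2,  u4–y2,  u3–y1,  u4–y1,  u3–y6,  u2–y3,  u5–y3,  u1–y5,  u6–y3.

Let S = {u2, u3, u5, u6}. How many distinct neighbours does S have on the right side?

The union of neighbours of {u2, u3, u5, u6} is {y1, y2, y3, y5, y6}, which has 5 elements.
Since |N(S)| = 5 ≥ |S| = 4, Hall's condition holds for this subset.

5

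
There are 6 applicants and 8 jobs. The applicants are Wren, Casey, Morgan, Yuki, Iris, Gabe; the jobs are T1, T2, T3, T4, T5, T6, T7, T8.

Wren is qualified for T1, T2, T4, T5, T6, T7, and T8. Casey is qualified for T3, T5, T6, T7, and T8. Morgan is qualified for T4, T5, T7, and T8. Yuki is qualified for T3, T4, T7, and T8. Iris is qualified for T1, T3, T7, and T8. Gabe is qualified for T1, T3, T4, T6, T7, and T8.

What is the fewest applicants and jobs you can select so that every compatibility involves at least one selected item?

6

A maximum matching has 6 edges (e.g. Wren–T4, Casey–T3, Morgan–T5, Yuki–T8, Iris–T1, Gabe–T7).
By König's theorem the minimum vertex cover has the same size. One such cover is {Wren, Casey, Morgan, Yuki, Iris, Gabe}.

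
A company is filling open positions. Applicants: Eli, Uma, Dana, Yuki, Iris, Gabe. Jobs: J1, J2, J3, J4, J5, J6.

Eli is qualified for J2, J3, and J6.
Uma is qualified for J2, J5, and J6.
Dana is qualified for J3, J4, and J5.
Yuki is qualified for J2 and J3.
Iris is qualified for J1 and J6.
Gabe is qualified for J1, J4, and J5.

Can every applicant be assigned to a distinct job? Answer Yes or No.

Yes

For example, pair Eli→J2, Uma→J6, Dana→J4, Yuki→J3, Iris→J1, Gabe→J5.
All 6 applicants are covered.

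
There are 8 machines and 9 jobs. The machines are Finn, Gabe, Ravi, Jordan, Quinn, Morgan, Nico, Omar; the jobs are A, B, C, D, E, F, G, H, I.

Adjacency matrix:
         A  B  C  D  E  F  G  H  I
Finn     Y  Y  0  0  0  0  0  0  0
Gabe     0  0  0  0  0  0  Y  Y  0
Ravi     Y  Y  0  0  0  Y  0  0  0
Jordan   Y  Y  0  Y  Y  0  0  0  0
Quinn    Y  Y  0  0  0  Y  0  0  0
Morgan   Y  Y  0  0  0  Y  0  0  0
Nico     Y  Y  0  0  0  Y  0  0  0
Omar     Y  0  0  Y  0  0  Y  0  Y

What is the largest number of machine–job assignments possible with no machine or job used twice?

6

For example, pair Finn-A, Gabe-G, Ravi-F, Jordan-E, Quinn-B, Omar-I.
The set {Finn, Ravi, Quinn, Morgan, Nico} has only 3 neighbours ({A, B, F}), so by Hall's theorem at most 6 of the 8 machines can be matched.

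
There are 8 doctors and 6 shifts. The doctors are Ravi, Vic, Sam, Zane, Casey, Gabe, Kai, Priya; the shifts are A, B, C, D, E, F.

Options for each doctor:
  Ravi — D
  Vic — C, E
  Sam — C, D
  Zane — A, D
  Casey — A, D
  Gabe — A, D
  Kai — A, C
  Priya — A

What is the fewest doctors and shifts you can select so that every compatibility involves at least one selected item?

4

The 4 edges Ravi–D, Vic–E, Sam–C, Zane–A form a matching, so any vertex cover needs at least 4 vertices (one per matched edge).
Conversely {Vic, A, C, D} meets every edge and has exactly 4 vertices, so 4 is optimal.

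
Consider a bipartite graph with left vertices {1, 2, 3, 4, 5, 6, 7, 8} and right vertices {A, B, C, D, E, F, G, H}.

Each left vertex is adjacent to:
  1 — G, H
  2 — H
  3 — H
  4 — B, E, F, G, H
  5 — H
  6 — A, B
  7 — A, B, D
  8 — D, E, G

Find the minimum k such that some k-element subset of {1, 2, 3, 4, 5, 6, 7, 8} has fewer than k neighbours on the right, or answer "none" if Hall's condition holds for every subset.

Take S = {2, 3}. Its neighbourhood is {H}, so |N(S)| = 1 < |S| = 2.
No single vertex violates Hall's condition since each has at least one neighbour, so 2 is the minimum.

2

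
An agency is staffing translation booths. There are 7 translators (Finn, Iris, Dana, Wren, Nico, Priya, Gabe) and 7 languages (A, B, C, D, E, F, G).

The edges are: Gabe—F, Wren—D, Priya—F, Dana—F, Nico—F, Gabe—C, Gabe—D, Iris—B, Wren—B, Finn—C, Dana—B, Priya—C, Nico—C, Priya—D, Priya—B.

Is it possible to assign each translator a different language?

The set {Finn, Iris, Dana, Wren, Nico, Priya, Gabe} has only 4 neighbours ({B, C, D, F}), so by Hall's theorem at most 4 of the 7 translators can be matched.
Hence no matching covers every translator.

No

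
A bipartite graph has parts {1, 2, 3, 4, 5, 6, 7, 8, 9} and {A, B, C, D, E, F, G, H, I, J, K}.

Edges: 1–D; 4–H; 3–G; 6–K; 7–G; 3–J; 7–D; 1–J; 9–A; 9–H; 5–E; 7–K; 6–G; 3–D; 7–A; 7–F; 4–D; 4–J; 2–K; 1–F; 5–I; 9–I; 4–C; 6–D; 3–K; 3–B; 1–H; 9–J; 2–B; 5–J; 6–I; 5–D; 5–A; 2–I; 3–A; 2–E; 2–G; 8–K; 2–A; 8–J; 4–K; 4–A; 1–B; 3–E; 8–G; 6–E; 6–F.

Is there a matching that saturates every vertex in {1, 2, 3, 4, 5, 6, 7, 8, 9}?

For example, pair 1→B, 2→A, 3→G, 4→H, 5→D, 6→E, 7→K, 8→J, 9→I.
Every left vertex is matched, so this matching saturates all of them.

Yes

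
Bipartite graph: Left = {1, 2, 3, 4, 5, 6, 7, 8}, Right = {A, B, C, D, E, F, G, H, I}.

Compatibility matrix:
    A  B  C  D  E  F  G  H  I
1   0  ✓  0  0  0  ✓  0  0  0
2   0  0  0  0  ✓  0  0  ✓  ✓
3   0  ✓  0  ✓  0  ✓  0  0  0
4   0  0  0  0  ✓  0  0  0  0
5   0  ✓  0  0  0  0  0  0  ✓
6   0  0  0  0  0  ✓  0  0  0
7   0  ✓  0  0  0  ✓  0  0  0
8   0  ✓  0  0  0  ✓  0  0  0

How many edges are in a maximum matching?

A valid assignment of size 6: 1→B, 2→H, 3→D, 4→E, 5→I, 6→F.
The set {1, 6, 7, 8} has only 2 neighbours ({B, F}), so by Hall's theorem at most 6 of the 8 left vertices can be matched.

6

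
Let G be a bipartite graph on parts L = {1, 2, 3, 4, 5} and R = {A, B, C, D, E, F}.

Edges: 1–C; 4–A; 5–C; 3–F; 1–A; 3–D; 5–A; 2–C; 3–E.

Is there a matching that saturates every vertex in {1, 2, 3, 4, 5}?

No

The set {1, 2, 4, 5} has only 2 neighbours ({A, C}), so by Hall's theorem at most 3 of the 5 left vertices can be matched.
Hence no matching covers every left vertex.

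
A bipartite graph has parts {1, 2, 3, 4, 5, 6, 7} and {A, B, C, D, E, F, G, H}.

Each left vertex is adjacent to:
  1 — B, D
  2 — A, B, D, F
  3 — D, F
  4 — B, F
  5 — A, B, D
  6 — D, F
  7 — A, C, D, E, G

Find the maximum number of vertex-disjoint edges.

A valid assignment of size 5: 1→D, 2→A, 3→F, 4→B, 7→G.
The set {1, 2, 3, 4, 5, 6} has only 4 neighbours ({A, B, D, F}), so by Hall's theorem at most 5 of the 7 left vertices can be matched.

5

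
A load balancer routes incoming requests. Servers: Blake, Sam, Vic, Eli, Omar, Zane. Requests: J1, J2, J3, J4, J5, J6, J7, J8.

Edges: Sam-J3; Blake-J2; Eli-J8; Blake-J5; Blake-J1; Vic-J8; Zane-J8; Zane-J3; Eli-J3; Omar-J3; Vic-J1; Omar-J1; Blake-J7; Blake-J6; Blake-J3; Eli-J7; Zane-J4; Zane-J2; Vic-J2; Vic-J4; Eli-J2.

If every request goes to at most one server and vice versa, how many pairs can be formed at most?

For example, pair Blake–J6, Sam–J3, Vic–J4, Eli–J7, Omar–J1, Zane–J8.
All 6 servers are matched, so no larger matching exists.

6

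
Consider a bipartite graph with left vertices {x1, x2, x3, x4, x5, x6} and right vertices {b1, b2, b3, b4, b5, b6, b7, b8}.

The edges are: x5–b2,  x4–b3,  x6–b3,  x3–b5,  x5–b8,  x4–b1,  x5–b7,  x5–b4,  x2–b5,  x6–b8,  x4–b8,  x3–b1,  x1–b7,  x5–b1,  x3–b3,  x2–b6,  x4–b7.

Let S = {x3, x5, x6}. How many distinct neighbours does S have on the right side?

The union of neighbours of {x3, x5, x6} is {b1, b2, b3, b4, b5, b7, b8}, which has 7 elements.
Since |N(S)| = 7 ≥ |S| = 3, Hall's condition holds for this subset.

7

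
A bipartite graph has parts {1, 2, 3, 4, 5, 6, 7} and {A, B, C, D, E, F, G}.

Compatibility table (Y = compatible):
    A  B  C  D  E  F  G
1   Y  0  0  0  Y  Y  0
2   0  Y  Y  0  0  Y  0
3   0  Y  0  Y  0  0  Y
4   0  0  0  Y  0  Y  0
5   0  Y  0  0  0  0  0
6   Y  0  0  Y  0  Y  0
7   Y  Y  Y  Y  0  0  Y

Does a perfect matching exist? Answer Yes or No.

One maximum matching: 1→E, 2→C, 3→D, 4→F, 5→B, 6→A, 7→G.
All 7 left vertices are covered.

Yes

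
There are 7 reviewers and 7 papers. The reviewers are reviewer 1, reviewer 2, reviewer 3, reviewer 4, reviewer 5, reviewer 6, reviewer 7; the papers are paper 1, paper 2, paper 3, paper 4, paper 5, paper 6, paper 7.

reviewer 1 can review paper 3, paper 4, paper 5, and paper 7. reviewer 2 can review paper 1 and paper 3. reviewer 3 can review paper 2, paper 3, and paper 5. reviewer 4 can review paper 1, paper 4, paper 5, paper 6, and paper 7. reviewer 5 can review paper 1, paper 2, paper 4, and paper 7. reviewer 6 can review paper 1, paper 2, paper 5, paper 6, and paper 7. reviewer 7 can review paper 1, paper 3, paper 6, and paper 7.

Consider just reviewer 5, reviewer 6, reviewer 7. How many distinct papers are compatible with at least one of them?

7

The union of neighbours of {reviewer 5, reviewer 6, reviewer 7} is {paper 1, paper 2, paper 3, paper 4, paper 5, paper 6, paper 7}, which has 7 elements.
Since |N(S)| = 7 ≥ |S| = 3, Hall's condition holds for this subset.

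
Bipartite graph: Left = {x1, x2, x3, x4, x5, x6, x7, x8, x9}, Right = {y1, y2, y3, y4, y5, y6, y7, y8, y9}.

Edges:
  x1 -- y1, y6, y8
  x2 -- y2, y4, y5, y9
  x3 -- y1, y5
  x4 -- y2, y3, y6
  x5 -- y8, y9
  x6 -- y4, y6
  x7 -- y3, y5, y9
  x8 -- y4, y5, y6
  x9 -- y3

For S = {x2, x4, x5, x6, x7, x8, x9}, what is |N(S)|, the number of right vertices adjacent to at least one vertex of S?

The union of neighbours of {x2, x4, x5, x6, x7, x8, x9} is {y2, y3, y4, y5, y6, y8, y9}, which has 7 elements.
Since |N(S)| = 7 ≥ |S| = 7, Hall's condition holds for this subset.

7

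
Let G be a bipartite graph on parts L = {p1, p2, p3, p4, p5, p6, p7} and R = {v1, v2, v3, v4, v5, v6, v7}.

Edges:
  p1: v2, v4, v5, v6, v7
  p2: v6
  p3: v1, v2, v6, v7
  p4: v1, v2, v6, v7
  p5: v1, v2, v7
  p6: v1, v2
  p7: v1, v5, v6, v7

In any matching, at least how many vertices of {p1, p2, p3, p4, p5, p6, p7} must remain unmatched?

A valid assignment of size 6: p1→v4, p2→v6, p3→v1, p4→v7, p5→v2, p7→v5.
The set {p2, p3, p4, p5, p6} has only 4 neighbours ({v1, v2, v6, v7}), so by Hall's theorem at most 6 of the 7 left vertices can be matched.
That matches 6 of the 7, leaving 1 unmatched; no matching can do better.

1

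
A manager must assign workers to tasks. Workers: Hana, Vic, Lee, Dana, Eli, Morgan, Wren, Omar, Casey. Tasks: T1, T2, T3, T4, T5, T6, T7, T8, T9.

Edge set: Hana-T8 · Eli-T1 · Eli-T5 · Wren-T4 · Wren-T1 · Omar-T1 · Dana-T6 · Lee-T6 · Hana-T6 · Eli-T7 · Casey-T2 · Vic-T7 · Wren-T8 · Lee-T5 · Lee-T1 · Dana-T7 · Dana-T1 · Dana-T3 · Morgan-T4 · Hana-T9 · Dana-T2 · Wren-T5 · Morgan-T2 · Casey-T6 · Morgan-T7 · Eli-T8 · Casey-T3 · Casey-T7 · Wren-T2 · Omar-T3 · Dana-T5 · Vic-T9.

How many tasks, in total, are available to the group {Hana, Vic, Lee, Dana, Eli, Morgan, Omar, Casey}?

The union of neighbours of {Hana, Vic, Lee, Dana, Eli, Morgan, Omar, Casey} is {T1, T2, T3, T4, T5, T6, T7, T8, T9}, which has 9 elements.
Since |N(S)| = 9 ≥ |S| = 8, Hall's condition holds for this subset.

9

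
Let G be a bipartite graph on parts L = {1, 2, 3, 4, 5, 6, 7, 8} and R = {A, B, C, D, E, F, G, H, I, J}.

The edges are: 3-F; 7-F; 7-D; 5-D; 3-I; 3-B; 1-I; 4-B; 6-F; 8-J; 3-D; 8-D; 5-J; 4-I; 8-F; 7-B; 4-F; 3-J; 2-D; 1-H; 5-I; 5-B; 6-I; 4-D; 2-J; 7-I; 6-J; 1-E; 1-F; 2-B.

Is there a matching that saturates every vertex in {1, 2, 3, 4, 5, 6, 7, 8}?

The set {2, 3, 4, 5, 6, 7, 8} has only 5 neighbours ({B, D, F, I, J}), so by Hall's theorem at most 6 of the 8 left vertices can be matched.
Hence no matching covers every left vertex.

No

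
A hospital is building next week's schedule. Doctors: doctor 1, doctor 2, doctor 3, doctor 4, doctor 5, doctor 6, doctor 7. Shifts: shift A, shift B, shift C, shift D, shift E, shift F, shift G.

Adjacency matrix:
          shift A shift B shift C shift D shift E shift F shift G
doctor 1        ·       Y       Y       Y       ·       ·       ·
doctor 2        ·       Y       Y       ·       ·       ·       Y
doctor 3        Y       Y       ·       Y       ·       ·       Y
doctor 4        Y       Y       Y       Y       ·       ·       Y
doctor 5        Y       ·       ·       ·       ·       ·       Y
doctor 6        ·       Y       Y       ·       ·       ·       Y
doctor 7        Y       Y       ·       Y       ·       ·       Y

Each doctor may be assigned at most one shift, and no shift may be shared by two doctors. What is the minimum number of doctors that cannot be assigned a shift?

One maximum matching: doctor 1→shift B, doctor 2→shift C, doctor 3→shift D, doctor 4→shift A, doctor 5→shift G.
The set {doctor 1, doctor 2, doctor 3, doctor 4, doctor 5, doctor 6, doctor 7} has only 5 neighbours ({shift A, shift B, shift C, shift D, shift G}), so by Hall's theorem at most 5 of the 7 doctors can be matched.
That matches 5 of the 7, leaving 2 unmatched; no matching can do better.

2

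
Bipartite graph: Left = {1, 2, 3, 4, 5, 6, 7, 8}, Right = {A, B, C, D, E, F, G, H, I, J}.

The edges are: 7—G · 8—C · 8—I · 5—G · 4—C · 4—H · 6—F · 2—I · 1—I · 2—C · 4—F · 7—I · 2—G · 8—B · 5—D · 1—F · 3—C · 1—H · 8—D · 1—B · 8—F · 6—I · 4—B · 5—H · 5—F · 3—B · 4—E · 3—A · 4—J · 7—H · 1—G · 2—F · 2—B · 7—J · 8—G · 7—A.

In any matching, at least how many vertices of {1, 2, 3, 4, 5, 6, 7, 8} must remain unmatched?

0

One maximum matching: 1–H, 2–B, 3–C, 4–E, 5–D, 6–F, 7–J, 8–G.
This saturates every left vertex, so 8 is the maximum.
That matches 8 of the 8, leaving 0 unmatched; no matching can do better.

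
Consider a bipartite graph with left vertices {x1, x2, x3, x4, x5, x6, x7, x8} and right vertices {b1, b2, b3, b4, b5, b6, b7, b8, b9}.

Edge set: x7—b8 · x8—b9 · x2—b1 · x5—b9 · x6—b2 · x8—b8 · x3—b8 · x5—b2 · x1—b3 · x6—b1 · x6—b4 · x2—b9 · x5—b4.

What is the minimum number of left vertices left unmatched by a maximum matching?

One maximum matching: x1–b3, x2–b1, x3–b8, x5–b2, x6–b4, x8–b9.
The set {x3, x4, x7} has only 1 neighbour ({b8}), so by Hall's theorem at most 6 of the 8 left vertices can be matched.
That matches 6 of the 8, leaving 2 unmatched; no matching can do better.

2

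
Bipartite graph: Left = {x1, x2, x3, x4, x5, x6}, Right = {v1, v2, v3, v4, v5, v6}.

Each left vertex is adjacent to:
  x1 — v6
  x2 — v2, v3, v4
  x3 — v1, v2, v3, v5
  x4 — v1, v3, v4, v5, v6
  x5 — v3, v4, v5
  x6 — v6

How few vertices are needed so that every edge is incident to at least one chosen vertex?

5

A maximum matching has 5 edges (e.g. x1–v6, x2–v2, x3–v1, x4–v3, x5–v4).
By König's theorem the minimum vertex cover has the same size. One such cover is {x2, x3, x4, x5, v6}.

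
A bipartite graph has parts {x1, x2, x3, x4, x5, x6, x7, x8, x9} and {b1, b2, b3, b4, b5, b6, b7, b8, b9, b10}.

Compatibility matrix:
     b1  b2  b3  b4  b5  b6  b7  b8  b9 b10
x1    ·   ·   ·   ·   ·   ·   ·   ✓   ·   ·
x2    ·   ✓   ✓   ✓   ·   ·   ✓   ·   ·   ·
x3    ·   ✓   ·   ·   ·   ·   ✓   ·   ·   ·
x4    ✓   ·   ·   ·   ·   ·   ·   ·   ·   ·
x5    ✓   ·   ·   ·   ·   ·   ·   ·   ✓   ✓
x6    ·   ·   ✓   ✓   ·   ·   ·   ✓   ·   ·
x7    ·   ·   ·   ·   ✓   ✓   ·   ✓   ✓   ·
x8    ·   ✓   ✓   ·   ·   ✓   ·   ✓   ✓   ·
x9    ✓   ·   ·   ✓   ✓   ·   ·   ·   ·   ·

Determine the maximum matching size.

One maximum matching: x1→b8, x2→b3, x3→b7, x4→b1, x5→b9, x6→b4, x7→b6, x8→b2, x9→b5.
This saturates every left vertex, so 9 is the maximum.

9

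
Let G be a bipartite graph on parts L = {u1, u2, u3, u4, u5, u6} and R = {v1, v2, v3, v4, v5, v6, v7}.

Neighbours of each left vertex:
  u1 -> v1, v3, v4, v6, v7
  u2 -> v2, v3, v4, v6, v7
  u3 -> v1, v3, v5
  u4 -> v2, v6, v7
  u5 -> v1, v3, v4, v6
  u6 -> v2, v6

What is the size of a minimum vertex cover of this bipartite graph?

6

The 6 edges u1–v6, u2–v3, u3–v5, u4–v7, u5–v1, u6–v2 form a matching, so any vertex cover needs at least 6 vertices (one per matched edge).
Conversely {u1, u2, u3, u4, u5, u6} meets every edge and has exactly 6 vertices, so 6 is optimal.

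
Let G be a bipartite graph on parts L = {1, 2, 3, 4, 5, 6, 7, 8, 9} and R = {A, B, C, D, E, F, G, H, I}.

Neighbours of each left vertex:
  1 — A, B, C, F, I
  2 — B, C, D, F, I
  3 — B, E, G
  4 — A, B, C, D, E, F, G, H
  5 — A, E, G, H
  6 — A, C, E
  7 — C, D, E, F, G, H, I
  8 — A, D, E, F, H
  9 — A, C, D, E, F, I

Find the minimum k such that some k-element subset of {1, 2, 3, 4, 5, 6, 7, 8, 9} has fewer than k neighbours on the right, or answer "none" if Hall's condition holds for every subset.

none

A matching saturating every left vertex exists, for instance 1→I, 2→D, 3→B, 4→F, 5→H, 6→C, 7→G, 8→E, 9→A.
By Hall's marriage theorem, this means |N(S)| ≥ |S| for every subset S, so no violating subset exists.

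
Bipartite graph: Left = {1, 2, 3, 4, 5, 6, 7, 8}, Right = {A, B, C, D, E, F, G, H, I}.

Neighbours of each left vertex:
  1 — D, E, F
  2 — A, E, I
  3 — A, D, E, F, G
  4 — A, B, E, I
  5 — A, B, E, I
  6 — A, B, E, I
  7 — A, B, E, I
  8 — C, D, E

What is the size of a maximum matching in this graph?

One maximum matching: 1-D, 2-A, 3-G, 4-E, 5-B, 6-I, 8-C.
The set {2, 4, 5, 6, 7} has only 4 neighbours ({A, B, E, I}), so by Hall's theorem at most 7 of the 8 left vertices can be matched.

7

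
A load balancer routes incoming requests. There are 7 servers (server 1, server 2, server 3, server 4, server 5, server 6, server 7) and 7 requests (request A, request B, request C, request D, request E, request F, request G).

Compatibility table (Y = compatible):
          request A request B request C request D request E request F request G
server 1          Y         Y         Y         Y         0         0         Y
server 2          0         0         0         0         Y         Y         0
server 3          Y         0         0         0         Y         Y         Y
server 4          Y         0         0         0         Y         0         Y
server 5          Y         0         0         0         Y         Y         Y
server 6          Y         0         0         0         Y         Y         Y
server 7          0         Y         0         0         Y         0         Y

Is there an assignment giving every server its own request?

No

The set {server 2, server 3, server 4, server 5, server 6} has only 4 neighbours ({request A, request E, request F, request G}), so by Hall's theorem at most 6 of the 7 servers can be matched.
Hence no matching covers every server.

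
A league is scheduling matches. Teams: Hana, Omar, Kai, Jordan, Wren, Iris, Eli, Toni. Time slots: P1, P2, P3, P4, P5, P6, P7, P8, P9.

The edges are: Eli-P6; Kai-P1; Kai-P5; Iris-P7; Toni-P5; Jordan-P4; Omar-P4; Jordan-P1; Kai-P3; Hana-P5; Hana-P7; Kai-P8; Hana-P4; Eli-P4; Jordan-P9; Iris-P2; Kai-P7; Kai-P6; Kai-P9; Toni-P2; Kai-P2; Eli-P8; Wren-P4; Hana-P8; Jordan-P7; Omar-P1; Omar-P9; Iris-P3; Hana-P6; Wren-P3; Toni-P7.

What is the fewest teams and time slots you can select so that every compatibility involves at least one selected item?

8

A maximum matching has 8 edges (e.g. Hana–P8, Omar–P9, Kai–P2, Jordan–P1, Wren–P4, Iris–P3, Eli–P6, Toni–P7).
By König's theorem the minimum vertex cover has the same size. One such cover is {Hana, Omar, Kai, Jordan, Wren, Iris, Eli, Toni}.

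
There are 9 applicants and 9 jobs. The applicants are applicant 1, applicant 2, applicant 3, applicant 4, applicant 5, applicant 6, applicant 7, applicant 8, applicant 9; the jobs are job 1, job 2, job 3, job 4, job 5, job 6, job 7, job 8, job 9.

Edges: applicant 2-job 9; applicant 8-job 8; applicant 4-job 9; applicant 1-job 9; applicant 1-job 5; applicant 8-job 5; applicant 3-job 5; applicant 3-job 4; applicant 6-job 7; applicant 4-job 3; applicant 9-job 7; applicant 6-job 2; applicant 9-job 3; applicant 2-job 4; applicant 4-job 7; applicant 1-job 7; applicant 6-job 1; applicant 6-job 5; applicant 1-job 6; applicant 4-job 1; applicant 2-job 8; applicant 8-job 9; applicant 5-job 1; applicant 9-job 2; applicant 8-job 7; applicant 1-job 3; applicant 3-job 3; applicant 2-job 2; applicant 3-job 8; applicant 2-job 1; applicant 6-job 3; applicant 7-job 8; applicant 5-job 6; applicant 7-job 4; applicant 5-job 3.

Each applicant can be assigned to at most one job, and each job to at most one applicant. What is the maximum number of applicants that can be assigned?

9

One maximum matching: applicant 1→job 5, applicant 2→job 1, applicant 3→job 4, applicant 4→job 3, applicant 5→job 6, applicant 6→job 7, applicant 7→job 8, applicant 8→job 9, applicant 9→job 2.
This saturates every applicant, so 9 is the maximum.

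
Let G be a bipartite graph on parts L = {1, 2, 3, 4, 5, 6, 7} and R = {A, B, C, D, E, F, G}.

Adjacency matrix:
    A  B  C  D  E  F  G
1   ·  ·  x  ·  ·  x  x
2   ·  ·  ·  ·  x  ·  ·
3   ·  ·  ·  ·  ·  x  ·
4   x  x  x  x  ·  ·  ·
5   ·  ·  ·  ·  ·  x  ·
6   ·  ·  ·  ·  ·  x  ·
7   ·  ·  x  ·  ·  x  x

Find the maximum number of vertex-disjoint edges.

5

For example, pair 1-G, 2-E, 3-F, 4-B, 7-C.
The set {3, 5, 6} has only 1 neighbour ({F}), so by Hall's theorem at most 5 of the 7 left vertices can be matched.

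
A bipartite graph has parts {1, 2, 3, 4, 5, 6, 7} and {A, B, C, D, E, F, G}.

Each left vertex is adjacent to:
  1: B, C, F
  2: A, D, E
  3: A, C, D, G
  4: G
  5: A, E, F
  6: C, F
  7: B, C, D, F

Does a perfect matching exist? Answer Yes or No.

One maximum matching: 1–F, 2–E, 3–D, 4–G, 5–A, 6–C, 7–B.
Every left vertex is matched, so this is a perfect matching.

Yes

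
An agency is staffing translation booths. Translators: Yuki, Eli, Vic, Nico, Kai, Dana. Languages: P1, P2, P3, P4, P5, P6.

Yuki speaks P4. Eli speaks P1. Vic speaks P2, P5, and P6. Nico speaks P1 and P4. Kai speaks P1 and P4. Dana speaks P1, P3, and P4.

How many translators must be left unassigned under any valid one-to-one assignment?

A valid assignment of size 4: Yuki→P4, Eli→P1, Vic→P5, Dana→P3.
The set {Yuki, Eli, Nico, Kai} has only 2 neighbours ({P1, P4}), so by Hall's theorem at most 4 of the 6 translators can be matched.
That matches 4 of the 6, leaving 2 unmatched; no matching can do better.

2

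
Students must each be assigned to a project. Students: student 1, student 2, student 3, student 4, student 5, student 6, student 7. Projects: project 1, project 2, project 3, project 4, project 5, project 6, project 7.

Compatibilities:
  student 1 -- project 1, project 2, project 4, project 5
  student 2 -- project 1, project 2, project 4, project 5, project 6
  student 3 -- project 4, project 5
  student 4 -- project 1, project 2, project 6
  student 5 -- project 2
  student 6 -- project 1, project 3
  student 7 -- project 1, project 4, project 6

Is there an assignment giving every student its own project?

The set {student 1, student 2, student 3, student 4, student 5, student 7} has only 5 neighbours ({project 1, project 2, project 4, project 5, project 6}), so by Hall's theorem at most 6 of the 7 students can be matched.
Hence no matching covers every student.

No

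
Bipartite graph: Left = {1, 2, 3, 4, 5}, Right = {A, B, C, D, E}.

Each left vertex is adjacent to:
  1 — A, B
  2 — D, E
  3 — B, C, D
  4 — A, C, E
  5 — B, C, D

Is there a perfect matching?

One maximum matching: 1→A, 2→D, 3→C, 4→E, 5→B.
All 5 left vertices are covered.

Yes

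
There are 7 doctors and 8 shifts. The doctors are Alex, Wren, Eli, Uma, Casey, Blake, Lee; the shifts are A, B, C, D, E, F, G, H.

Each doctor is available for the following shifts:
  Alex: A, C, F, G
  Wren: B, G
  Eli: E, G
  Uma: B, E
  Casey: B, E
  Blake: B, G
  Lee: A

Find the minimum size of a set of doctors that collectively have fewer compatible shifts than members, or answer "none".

Take S = {Wren, Eli, Uma, Casey}. Its neighbourhood is {B, E, G}, so |N(S)| = 3 < |S| = 4.
Every subset of size less than 4 has at least as many neighbours as members, so 4 is the minimum.

4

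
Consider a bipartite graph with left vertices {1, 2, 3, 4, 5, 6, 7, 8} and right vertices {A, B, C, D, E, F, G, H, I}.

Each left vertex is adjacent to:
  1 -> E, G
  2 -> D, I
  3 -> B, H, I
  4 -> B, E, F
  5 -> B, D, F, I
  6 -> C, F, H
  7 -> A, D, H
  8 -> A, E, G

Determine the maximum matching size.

A valid assignment of size 8: 1→G, 2→I, 3→H, 4→B, 5→F, 6→C, 7→D, 8→E.
This saturates every left vertex, so 8 is the maximum.

8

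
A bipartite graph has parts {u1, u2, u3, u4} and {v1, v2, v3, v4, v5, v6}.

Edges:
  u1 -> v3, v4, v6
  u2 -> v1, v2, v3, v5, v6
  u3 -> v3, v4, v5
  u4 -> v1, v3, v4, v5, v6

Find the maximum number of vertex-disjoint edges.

4

For example, pair u1–v6, u2–v2, u3–v4, u4–v3.
This saturates every left vertex, so 4 is the maximum.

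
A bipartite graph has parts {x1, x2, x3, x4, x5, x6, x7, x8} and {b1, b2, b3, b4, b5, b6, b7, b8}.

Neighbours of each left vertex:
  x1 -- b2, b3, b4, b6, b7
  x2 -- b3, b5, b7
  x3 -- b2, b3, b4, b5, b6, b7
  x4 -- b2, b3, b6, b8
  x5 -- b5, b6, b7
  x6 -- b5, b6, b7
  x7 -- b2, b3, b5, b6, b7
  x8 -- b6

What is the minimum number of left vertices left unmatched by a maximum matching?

A valid assignment of size 7: x1–b4, x2–b3, x3–b2, x4–b8, x5–b6, x6–b5, x7–b7.
The set {x1, x2, x3, x5, x6, x7, x8} has only 6 neighbours ({b2, b3, b4, b5, b6, b7}), so by Hall's theorem at most 7 of the 8 left vertices can be matched.
That matches 7 of the 8, leaving 1 unmatched; no matching can do better.

1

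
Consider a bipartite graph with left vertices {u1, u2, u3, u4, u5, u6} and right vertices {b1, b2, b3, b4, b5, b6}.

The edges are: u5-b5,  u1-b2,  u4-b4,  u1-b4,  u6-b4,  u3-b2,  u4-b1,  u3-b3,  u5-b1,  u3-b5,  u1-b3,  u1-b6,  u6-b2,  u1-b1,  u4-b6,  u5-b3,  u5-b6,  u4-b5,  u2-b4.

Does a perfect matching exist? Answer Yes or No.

Yes

One maximum matching: u1-b1, u2-b4, u3-b3, u4-b5, u5-b6, u6-b2.
All 6 left vertices are covered.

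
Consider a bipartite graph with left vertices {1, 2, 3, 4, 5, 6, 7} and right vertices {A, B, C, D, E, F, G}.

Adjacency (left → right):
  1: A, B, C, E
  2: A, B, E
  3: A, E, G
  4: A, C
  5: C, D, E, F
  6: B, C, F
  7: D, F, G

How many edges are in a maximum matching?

7

A valid assignment of size 7: 1→E, 2→A, 3→G, 4→C, 5→D, 6→B, 7→F.
All 7 left vertices are matched, so no larger matching exists.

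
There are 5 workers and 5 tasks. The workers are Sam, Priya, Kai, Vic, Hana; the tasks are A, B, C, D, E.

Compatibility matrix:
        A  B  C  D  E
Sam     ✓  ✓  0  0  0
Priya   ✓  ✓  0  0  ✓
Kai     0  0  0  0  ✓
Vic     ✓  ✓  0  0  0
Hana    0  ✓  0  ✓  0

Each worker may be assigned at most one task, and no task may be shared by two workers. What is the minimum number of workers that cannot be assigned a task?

One maximum matching: Sam-A, Priya-B, Kai-E, Hana-D.
The set {Sam, Priya, Kai, Vic} has only 3 neighbours ({A, B, E}), so by Hall's theorem at most 4 of the 5 workers can be matched.
That matches 4 of the 5, leaving 1 unmatched; no matching can do better.

1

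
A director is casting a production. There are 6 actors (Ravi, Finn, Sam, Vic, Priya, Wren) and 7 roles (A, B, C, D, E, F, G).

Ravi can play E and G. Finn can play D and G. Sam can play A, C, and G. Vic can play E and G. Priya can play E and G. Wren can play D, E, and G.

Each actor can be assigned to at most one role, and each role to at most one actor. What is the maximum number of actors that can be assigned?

4

One maximum matching: Ravi-G, Finn-D, Sam-C, Vic-E.
The set {Ravi, Finn, Vic, Priya, Wren} has only 3 neighbours ({D, E, G}), so by Hall's theorem at most 4 of the 6 actors can be matched.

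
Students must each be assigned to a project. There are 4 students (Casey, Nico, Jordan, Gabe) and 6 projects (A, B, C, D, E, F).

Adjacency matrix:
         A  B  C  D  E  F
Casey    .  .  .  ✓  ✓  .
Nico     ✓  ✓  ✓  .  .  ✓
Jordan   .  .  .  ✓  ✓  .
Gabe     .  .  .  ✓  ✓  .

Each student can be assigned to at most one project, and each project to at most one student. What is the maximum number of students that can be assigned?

For example, pair Casey–D, Nico–B, Jordan–E.
The set {Casey, Jordan, Gabe} has only 2 neighbours ({D, E}), so by Hall's theorem at most 3 of the 4 students can be matched.

3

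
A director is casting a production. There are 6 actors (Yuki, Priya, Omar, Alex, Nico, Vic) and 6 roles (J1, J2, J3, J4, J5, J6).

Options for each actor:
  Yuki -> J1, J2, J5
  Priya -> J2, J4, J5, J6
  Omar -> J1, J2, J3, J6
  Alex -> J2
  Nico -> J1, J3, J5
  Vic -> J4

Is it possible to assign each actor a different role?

Yes

One maximum matching: Yuki–J1, Priya–J5, Omar–J6, Alex–J2, Nico–J3, Vic–J4.
Every actor is matched, so this is a perfect matching.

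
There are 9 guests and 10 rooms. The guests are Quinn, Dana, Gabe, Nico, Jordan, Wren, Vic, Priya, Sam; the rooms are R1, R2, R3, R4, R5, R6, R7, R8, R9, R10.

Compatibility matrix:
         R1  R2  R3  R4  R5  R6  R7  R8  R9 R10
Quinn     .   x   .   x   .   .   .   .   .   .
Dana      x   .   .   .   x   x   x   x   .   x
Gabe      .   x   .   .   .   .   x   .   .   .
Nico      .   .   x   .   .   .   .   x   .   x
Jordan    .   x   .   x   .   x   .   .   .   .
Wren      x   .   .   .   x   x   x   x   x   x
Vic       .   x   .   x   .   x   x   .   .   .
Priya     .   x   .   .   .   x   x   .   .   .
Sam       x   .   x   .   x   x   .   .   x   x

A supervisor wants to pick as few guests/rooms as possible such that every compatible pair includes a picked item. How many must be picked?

8

A maximum matching has 8 edges (e.g. Quinn–R4, Dana–R1, Gabe–R2, Nico–R8, Jordan–R6, Wren–R10, Vic–R7, Sam–R9).
By König's theorem the minimum vertex cover has the same size. One such cover is {Dana, Nico, Wren, Sam, R2, R4, R6, R7}.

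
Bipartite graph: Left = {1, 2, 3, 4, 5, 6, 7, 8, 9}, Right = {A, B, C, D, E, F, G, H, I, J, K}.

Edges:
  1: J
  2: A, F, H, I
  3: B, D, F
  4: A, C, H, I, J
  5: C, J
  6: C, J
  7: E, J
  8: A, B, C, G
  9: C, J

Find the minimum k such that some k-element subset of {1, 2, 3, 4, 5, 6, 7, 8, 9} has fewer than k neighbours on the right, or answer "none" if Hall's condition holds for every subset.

Take S = {1, 5, 6}. Its neighbourhood is {C, J}, so |N(S)| = 2 < |S| = 3.
Every subset of size less than 3 has at least as many neighbours as members, so 3 is the minimum.

3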